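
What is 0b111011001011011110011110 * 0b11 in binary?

Multiply each base-2 digit by 3, carrying:
  0×3 = 0 → write 0
  1×3 = 3 → write 1 carry 1
  1×3+1 = 4 → write 0 carry 2
  1×3+2 = 5 → write 1 carry 2
  1×3+2 = 5 → write 1 carry 2
  0×3+2 = 2 → write 0 carry 1
  0×3+1 = 1 → write 1
  1×3 = 3 → write 1 carry 1
  1×3+1 = 4 → write 0 carry 2
  1×3+2 = 5 → write 1 carry 2
  1×3+2 = 5 → write 1 carry 2
  0×3+2 = 2 → write 0 carry 1
  1×3+1 = 4 → write 0 carry 2
  1×3+2 = 5 → write 1 carry 2
  0×3+2 = 2 → write 0 carry 1
  1×3+1 = 4 → write 0 carry 2
  0×3+2 = 2 → write 0 carry 1
  0×3+1 = 1 → write 1
  1×3 = 3 → write 1 carry 1
  1×3+1 = 4 → write 0 carry 2
  0×3+2 = 2 → write 0 carry 1
  1×3+1 = 4 → write 0 carry 2
  1×3+2 = 5 → write 1 carry 2
  1×3+2 = 5 → write 1 carry 2
  remaining carry: 10

0b10110001100010011011011010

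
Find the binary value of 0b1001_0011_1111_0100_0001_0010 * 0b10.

Multiply each base-2 digit by 2, carrying:
  0×2 = 0 → write 0
  1×2 = 2 → write 0 carry 1
  0×2+1 = 1 → write 1
  0×2 = 0 → write 0
  1×2 = 2 → write 0 carry 1
  0×2+1 = 1 → write 1
  0×2 = 0 → write 0
  0×2 = 0 → write 0
  0×2 = 0 → write 0
  0×2 = 0 → write 0
  1×2 = 2 → write 0 carry 1
  0×2+1 = 1 → write 1
  1×2 = 2 → write 0 carry 1
  1×2+1 = 3 → write 1 carry 1
  1×2+1 = 3 → write 1 carry 1
  1×2+1 = 3 → write 1 carry 1
  1×2+1 = 3 → write 1 carry 1
  1×2+1 = 3 → write 1 carry 1
  0×2+1 = 1 → write 1
  0×2 = 0 → write 0
  1×2 = 2 → write 0 carry 1
  0×2+1 = 1 → write 1
  0×2 = 0 → write 0
  1×2 = 2 → write 0 carry 1
  remaining carry: 1

0b1001001111110100000100100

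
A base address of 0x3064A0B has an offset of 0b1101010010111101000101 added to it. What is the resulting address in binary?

0b11001110110111100101010000

0x3064A0B = 0b11000001100100101000001011 in binary.
Add column by column in base 2, right to left:
  1+1 = 0 carry 1
  1+0+1 = 0 carry 1
  0+1+1 = 0 carry 1
  1+0+1 = 0 carry 1
  0+0+1 = 1
  0+0 = 0
  0+1 = 1
  0+0 = 0
  0+1 = 1
  1+1 = 0 carry 1
  0+1+1 = 0 carry 1
  1+1+1 = 1 carry 1
  0+0+1 = 1
  0+1 = 1
  1+0 = 1
  0+0 = 0
  0+1 = 1
  1+0 = 1
  1+1 = 0 carry 1
  0+0+1 = 1
  0+1 = 1
  0+1 = 1
  0+0 = 0
  0+0 = 0
  1+0 = 1
  1+0 = 1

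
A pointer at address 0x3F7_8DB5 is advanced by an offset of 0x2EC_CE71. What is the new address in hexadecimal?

0x6E45C26

Add column by column in base 16, right to left:
  5+1 = 6
  B+7 = 2 carry 1
  D+E+1 = C carry 1
  8+C+1 = 5 carry 1
  7+C+1 = 4 carry 1
  F+E+1 = E carry 1
  3+2+1 = 6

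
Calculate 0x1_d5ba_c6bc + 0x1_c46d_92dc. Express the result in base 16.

0x39a285998

Add column by column in base 16, right to left:
  c+c = 8 carry 1
  b+d+1 = 9 carry 1
  6+2+1 = 9
  c+9 = 5 carry 1
  a+d+1 = 8 carry 1
  b+6+1 = 2 carry 1
  5+4+1 = a
  d+c = 9 carry 1
  1+1+1 = 3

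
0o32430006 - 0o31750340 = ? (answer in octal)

0o457446

Subtract column by column in base 8:
  6-0 → 6
  0-4 → 4 (borrow)
  0-3-1 → 4 (borrow)
  0-0-1 → 7 (borrow)
  3-5-1 → 5 (borrow)
  4-7-1 → 4 (borrow)
  2-1-1 → 0
  3-3 → 0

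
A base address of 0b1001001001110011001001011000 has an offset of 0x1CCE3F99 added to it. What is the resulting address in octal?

0b1001001001110011001001011000 = 0o1111631130 in octal.
0x1CCE3F99 = 0o3463437631 in octal.
Add column by column in base 8, right to left:
  0+1 = 1
  3+3 = 6
  1+6 = 7
  1+7 = 0 carry 1
  3+3+1 = 7
  6+4 = 2 carry 1
  1+3+1 = 5
  1+6 = 7
  1+4 = 5
  1+3 = 4

0o4575270761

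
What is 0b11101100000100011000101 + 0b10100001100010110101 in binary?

Add column by column in base 2, right to left:
  1+1 = 0 carry 1
  0+0+1 = 1
  1+1 = 0 carry 1
  0+0+1 = 1
  0+1 = 1
  0+1 = 1
  1+0 = 1
  1+1 = 0 carry 1
  0+0+1 = 1
  0+0 = 0
  0+0 = 0
  1+1 = 0 carry 1
  0+1+1 = 0 carry 1
  0+0+1 = 1
  0+0 = 0
  0+0 = 0
  0+0 = 0
  1+1 = 0 carry 1
  1+0+1 = 0 carry 1
  0+1+1 = 0 carry 1
  1+0+1 = 0 carry 1
  1+0+1 = 0 carry 1
  1+0+1 = 0 carry 1
  final carry 1

0b100000000010000101111010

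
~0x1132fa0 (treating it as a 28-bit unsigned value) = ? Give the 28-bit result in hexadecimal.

Each hex digit d becomes f−d:
  1→e, 1→e, 3→c, 2→d, f→0, a→5, 0→f

0xeecd05f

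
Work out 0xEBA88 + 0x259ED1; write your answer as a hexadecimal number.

Add column by column in base 16, right to left:
  8+1 = 9
  8+D = 5 carry 1
  A+E+1 = 9 carry 1
  B+9+1 = 5 carry 1
  E+5+1 = 4 carry 1
  0+2+1 = 3

0x345959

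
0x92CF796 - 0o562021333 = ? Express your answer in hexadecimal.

0x364D4BB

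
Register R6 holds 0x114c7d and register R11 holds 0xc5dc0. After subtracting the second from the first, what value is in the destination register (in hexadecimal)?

0x4eebd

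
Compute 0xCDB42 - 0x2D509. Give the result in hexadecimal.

Subtract column by column in base 16:
  2-9 → 9 (borrow)
  4-0-1 → 3
  B-5 → 6
  D-D → 0
  C-2 → A

0xA0639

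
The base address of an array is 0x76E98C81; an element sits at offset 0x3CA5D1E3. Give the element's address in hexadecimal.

Add column by column in base 16, right to left:
  1+3 = 4
  8+E = 6 carry 1
  C+1+1 = E
  8+D = 5 carry 1
  9+5+1 = F
  E+A = 8 carry 1
  6+C+1 = 3 carry 1
  7+3+1 = B

0xB38F5E64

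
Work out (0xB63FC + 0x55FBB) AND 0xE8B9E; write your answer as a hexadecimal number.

Add column by column in base 16, right to left:
  C+B = 7 carry 1
  F+B+1 = B carry 1
  3+F+1 = 3 carry 1
  6+5+1 = C
  B+5 = 0 carry 1
  final carry 1
Sum = 0x10C3B7; now AND with 0xE8B9E:
  1&0=0, 0&E=0, C&8=8, 3&B=3, B&9=9, 7&E=6

0x8396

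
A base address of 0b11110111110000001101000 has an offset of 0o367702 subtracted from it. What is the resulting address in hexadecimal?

0b11110111110000001101000 = 0x7be068 in hexadecimal.
0o367702 = 0x1efc2 in hexadecimal.
Subtract column by column in base 16:
  8-2 → 6
  6-c → a (borrow)
  0-f-1 → 0 (borrow)
  e-e-1 → f (borrow)
  b-1-1 → 9
  7-0 → 7

0x79f0a6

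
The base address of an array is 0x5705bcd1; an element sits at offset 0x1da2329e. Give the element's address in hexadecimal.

0x74a7ef6f

Add column by column in base 16, right to left:
  1+e = f
  d+9 = 6 carry 1
  c+2+1 = f
  b+3 = e
  5+2 = 7
  0+a = a
  7+d = 4 carry 1
  5+1+1 = 7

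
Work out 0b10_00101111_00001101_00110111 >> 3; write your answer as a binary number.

0b10001011110000110100110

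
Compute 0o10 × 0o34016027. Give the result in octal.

Multiply each base-8 digit by 8, carrying:
  7×8 = 56 → write 0 carry 7
  2×8+7 = 23 → write 7 carry 2
  0×8+2 = 2 → write 2
  6×8 = 48 → write 0 carry 6
  1×8+6 = 14 → write 6 carry 1
  0×8+1 = 1 → write 1
  4×8 = 32 → write 0 carry 4
  3×8+4 = 28 → write 4 carry 3
  remaining carry: 3

0o340160270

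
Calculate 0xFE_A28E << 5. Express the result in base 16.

0x1FD451C0

5 bits is not a whole number of base-16 digits; in binary: 111111101010001010001110 << 5 = 11111110101000101000111000000.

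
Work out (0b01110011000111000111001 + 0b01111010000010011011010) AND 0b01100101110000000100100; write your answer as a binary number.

Add column by column in base 2, right to left:
  1+0 = 1
  0+1 = 1
  0+0 = 0
  1+1 = 0 carry 1
  1+1+1 = 1 carry 1
  1+0+1 = 0 carry 1
  0+1+1 = 0 carry 1
  0+1+1 = 0 carry 1
  0+0+1 = 1
  1+0 = 1
  1+1 = 0 carry 1
  1+0+1 = 0 carry 1
  0+0+1 = 1
  0+0 = 0
  0+0 = 0
  1+0 = 1
  1+1 = 0 carry 1
  0+0+1 = 1
  0+1 = 1
  1+1 = 0 carry 1
  1+1+1 = 1 carry 1
  1+1+1 = 1 carry 1
  final carry 1
Sum = 0b11101101001001100010011; now AND with 0b01100101110000000100100:
  11101101001001100010011
& 01100101110000000100100
= 01100101000000000000000

0b1100101000000000000000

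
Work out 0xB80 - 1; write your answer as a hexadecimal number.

The trailing 1 digit is 0, so subtracting 1 borrows through: they become F and the next digit up decrements.

0xB7F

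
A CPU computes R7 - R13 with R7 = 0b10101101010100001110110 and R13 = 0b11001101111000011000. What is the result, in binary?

Subtract column by column in base 2:
  0-0 → 0
  1-0 → 1
  1-0 → 1
  0-1 → 1 (borrow)
  1-1-1 → 1 (borrow)
  1-0-1 → 0
  1-0 → 1
  0-0 → 0
  0-0 → 0
  0-1 → 1 (borrow)
  0-1-1 → 0 (borrow)
  1-1-1 → 1 (borrow)
  0-1-1 → 0 (borrow)
  1-0-1 → 0
  0-1 → 1 (borrow)
  1-1-1 → 1 (borrow)
  0-0-1 → 1 (borrow)
  1-0-1 → 0
  1-1 → 0
  0-1 → 1 (borrow)
  1-0-1 → 0
  0-0 → 0
  1-0 → 1

0b10010011100101001011110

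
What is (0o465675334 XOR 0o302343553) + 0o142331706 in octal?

0o1132070575

First 0o465675334 XOR 0o302343553 = 0o767536667.
Add column by column in base 8, right to left:
  7+6 = 5 carry 1
  6+0+1 = 7
  6+7 = 5 carry 1
  6+1+1 = 0 carry 1
  3+3+1 = 7
  5+3 = 0 carry 1
  7+2+1 = 2 carry 1
  6+4+1 = 3 carry 1
  7+1+1 = 1 carry 1
  final carry 1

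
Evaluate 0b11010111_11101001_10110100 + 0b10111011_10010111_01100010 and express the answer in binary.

Add column by column in base 2, right to left:
  0+0 = 0
  0+1 = 1
  1+0 = 1
  0+0 = 0
  1+0 = 1
  1+1 = 0 carry 1
  0+1+1 = 0 carry 1
  1+0+1 = 0 carry 1
  1+1+1 = 1 carry 1
  0+1+1 = 0 carry 1
  0+1+1 = 0 carry 1
  1+0+1 = 0 carry 1
  0+1+1 = 0 carry 1
  1+0+1 = 0 carry 1
  1+0+1 = 0 carry 1
  1+1+1 = 1 carry 1
  1+1+1 = 1 carry 1
  1+1+1 = 1 carry 1
  1+0+1 = 0 carry 1
  0+1+1 = 0 carry 1
  1+1+1 = 1 carry 1
  0+1+1 = 0 carry 1
  1+0+1 = 0 carry 1
  1+1+1 = 1 carry 1
  final carry 1

0b1100100111000000100010110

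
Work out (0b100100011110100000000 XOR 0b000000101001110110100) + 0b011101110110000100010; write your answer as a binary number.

First 0b100100011110100000000 XOR 0b000000101001110110100 = 0b100100110111010110100.
Add column by column in base 2, right to left:
  0+0 = 0
  0+1 = 1
  1+0 = 1
  0+0 = 0
  1+0 = 1
  1+1 = 0 carry 1
  0+0+1 = 1
  1+0 = 1
  0+0 = 0
  1+0 = 1
  1+1 = 0 carry 1
  1+1+1 = 1 carry 1
  0+0+1 = 1
  1+1 = 0 carry 1
  1+1+1 = 1 carry 1
  0+1+1 = 0 carry 1
  0+0+1 = 1
  1+1 = 0 carry 1
  0+1+1 = 0 carry 1
  0+1+1 = 0 carry 1
  1+0+1 = 0 carry 1
  final carry 1

0b1000010101101011010110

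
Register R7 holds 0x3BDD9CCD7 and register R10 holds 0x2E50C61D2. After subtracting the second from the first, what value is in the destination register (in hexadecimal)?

Subtract column by column in base 16:
  7-2 → 5
  D-D → 0
  C-1 → B
  C-6 → 6
  9-C → D (borrow)
  D-0-1 → C
  D-5 → 8
  B-E → D (borrow)
  3-2-1 → 0

0xD8CD6B05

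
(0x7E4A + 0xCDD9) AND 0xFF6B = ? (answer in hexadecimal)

Add column by column in base 16, right to left:
  A+9 = 3 carry 1
  4+D+1 = 2 carry 1
  E+D+1 = C carry 1
  7+C+1 = 4 carry 1
  final carry 1
Sum = 0x14C23; now AND with 0xFF6B:
  1&0=0, 4&F=4, C&F=C, 2&6=2, 3&B=3

0x4C23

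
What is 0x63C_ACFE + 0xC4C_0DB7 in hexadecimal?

0x1288BAB5

Add column by column in base 16, right to left:
  E+7 = 5 carry 1
  F+B+1 = B carry 1
  C+D+1 = A carry 1
  A+0+1 = B
  C+C = 8 carry 1
  3+4+1 = 8
  6+C = 2 carry 1
  final carry 1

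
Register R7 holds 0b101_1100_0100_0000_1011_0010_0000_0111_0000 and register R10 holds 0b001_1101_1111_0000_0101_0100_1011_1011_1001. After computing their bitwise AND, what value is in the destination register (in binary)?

AND bit by bit (1 only where both bits are 1):
  10111000100000010110010000001110000
& 00111011111000001010100101110111001
= 00111000100000000010000000000110000

0b00111000100000000010000000000110000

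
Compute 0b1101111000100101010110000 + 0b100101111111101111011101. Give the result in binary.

0b10010101000100011010001101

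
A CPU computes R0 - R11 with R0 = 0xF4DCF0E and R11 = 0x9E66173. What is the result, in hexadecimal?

Subtract column by column in base 16:
  E-3 → B
  0-7 → 9 (borrow)
  F-1-1 → D
  C-6 → 6
  D-6 → 7
  4-E → 6 (borrow)
  F-9-1 → 5

0x5676D9B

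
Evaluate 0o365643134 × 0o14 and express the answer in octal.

Multiply each base-8 digit by 12, carrying:
  4×12 = 48 → write 0 carry 6
  3×12+6 = 42 → write 2 carry 5
  1×12+5 = 17 → write 1 carry 2
  3×12+2 = 38 → write 6 carry 4
  4×12+4 = 52 → write 4 carry 6
  6×12+6 = 78 → write 6 carry 9
  5×12+9 = 69 → write 5 carry 8
  6×12+8 = 80 → write 0 carry 10
  3×12+10 = 46 → write 6 carry 5
  remaining carry: 5

0o5605646120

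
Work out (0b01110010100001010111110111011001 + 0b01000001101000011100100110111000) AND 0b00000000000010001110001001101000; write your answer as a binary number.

0b100001000000000

Add column by column in base 2, right to left:
  1+0 = 1
  0+0 = 0
  0+0 = 0
  1+1 = 0 carry 1
  1+1+1 = 1 carry 1
  0+1+1 = 0 carry 1
  1+0+1 = 0 carry 1
  1+1+1 = 1 carry 1
  1+1+1 = 1 carry 1
  0+0+1 = 1
  1+0 = 1
  1+1 = 0 carry 1
  1+0+1 = 0 carry 1
  1+0+1 = 0 carry 1
  1+1+1 = 1 carry 1
  0+1+1 = 0 carry 1
  1+1+1 = 1 carry 1
  0+0+1 = 1
  1+0 = 1
  0+0 = 0
  0+0 = 0
  0+1 = 1
  0+0 = 0
  1+1 = 0 carry 1
  0+1+1 = 0 carry 1
  1+0+1 = 0 carry 1
  0+0+1 = 1
  0+0 = 0
  1+0 = 1
  1+0 = 1
  1+1 = 0 carry 1
  final carry 1
Sum = 0b10110100001001110100011110010001; now AND with 0b00000000000010001110001001101000:
  10110100001001110100011110010001
& 00000000000010001110001001101000
= 00000000000000000100001000000000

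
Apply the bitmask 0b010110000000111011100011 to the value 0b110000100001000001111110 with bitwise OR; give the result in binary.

0b110110100001111011111111

OR bit by bit (1 where either bit is 1):
  110000100001000001111110
| 010110000000111011100011
= 110110100001111011111111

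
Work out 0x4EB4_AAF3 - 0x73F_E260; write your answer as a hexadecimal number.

Subtract column by column in base 16:
  3-0 → 3
  F-6 → 9
  A-2 → 8
  A-E → C (borrow)
  4-F-1 → 4 (borrow)
  B-3-1 → 7
  E-7 → 7
  4-0 → 4

0x4774C893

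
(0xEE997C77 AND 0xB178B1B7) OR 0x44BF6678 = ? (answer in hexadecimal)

0xE4BF767F

0xEE997C77 AND 0xB178B1B7 = 0xA0183037.
Then OR with 0x44BF6678.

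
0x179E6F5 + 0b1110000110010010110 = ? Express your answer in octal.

0o140171613

0x179E6F5 = 0o136363365 in octal.
0b1110000110010010110 = 0o1606226 in octal.
Add column by column in base 8, right to left:
  5+6 = 3 carry 1
  6+2+1 = 1 carry 1
  3+2+1 = 6
  3+6 = 1 carry 1
  6+0+1 = 7
  3+6 = 1 carry 1
  6+1+1 = 0 carry 1
  3+0+1 = 4
  1+0 = 1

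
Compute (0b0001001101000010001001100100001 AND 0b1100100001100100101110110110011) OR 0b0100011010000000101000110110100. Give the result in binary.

0b100011011000000101000110110101

0b0001001101000010001001100100001 AND 0b1100100001100100101110110110011 = 0b0000000001000000001000100100001.
Then OR with 0b0100011010000000101000110110100.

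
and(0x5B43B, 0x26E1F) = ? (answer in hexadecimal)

AND each hex digit independently (no carries):
  5&2=0, B&6=2, 4&E=4, 3&1=1, B&F=B

0x0241B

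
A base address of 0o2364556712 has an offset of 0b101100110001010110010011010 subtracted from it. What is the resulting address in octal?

0o1616430460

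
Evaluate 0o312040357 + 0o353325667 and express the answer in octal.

Add column by column in base 8, right to left:
  7+7 = 6 carry 1
  5+6+1 = 4 carry 1
  3+6+1 = 2 carry 1
  0+5+1 = 6
  4+2 = 6
  0+3 = 3
  2+3 = 5
  1+5 = 6
  3+3 = 6

0o665366246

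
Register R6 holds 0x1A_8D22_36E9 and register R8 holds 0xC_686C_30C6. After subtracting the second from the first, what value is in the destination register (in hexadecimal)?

Subtract column by column in base 16:
  9-6 → 3
  E-C → 2
  6-0 → 6
  3-3 → 0
  2-C → 6 (borrow)
  2-6-1 → B (borrow)
  D-8-1 → 4
  8-6 → 2
  A-C → E (borrow)
  1-0-1 → 0

0xE24B60623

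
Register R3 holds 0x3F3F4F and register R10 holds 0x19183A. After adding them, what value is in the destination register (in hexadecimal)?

Add column by column in base 16, right to left:
  F+A = 9 carry 1
  4+3+1 = 8
  F+8 = 7 carry 1
  3+1+1 = 5
  F+9 = 8 carry 1
  3+1+1 = 5

0x585789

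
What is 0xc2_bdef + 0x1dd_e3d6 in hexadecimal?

0x2a0a1c5

Add column by column in base 16, right to left:
  f+6 = 5 carry 1
  e+d+1 = c carry 1
  d+3+1 = 1 carry 1
  b+e+1 = a carry 1
  2+d+1 = 0 carry 1
  c+d+1 = a carry 1
  0+1+1 = 2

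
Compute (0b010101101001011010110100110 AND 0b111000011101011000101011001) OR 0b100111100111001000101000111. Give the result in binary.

0b010101101001011010110100110 AND 0b111000011101011000101011001 = 0b010000001001011000100000000.
Then OR with 0b100111100111001000101000111.

0b110111101111011000101000111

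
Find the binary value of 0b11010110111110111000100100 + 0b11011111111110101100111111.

0b110110110111101100101100011

Add column by column in base 2, right to left:
  0+1 = 1
  0+1 = 1
  1+1 = 0 carry 1
  0+1+1 = 0 carry 1
  0+1+1 = 0 carry 1
  1+1+1 = 1 carry 1
  0+0+1 = 1
  0+0 = 0
  0+1 = 1
  1+1 = 0 carry 1
  1+0+1 = 0 carry 1
  1+1+1 = 1 carry 1
  0+0+1 = 1
  1+1 = 0 carry 1
  1+1+1 = 1 carry 1
  1+1+1 = 1 carry 1
  1+1+1 = 1 carry 1
  1+1+1 = 1 carry 1
  0+1+1 = 0 carry 1
  1+1+1 = 1 carry 1
  1+1+1 = 1 carry 1
  0+1+1 = 0 carry 1
  1+1+1 = 1 carry 1
  0+0+1 = 1
  1+1 = 0 carry 1
  1+1+1 = 1 carry 1
  final carry 1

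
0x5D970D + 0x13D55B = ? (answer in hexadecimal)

0x716C68

Add column by column in base 16, right to left:
  D+B = 8 carry 1
  0+5+1 = 6
  7+5 = C
  9+D = 6 carry 1
  D+3+1 = 1 carry 1
  5+1+1 = 7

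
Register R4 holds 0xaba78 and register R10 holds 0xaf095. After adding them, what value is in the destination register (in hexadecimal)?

0x15ab0d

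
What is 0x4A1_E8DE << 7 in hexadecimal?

0x250F46F00

7 bits is not a whole number of base-16 digits; in binary: 100101000011110100011011110 << 7 = 1001010000111101000110111100000000.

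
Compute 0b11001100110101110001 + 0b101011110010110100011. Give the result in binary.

0b1000101011001100010100

Add column by column in base 2, right to left:
  1+1 = 0 carry 1
  0+1+1 = 0 carry 1
  0+0+1 = 1
  0+0 = 0
  1+0 = 1
  1+1 = 0 carry 1
  1+0+1 = 0 carry 1
  0+1+1 = 0 carry 1
  1+1+1 = 1 carry 1
  0+0+1 = 1
  1+1 = 0 carry 1
  1+0+1 = 0 carry 1
  0+0+1 = 1
  0+1 = 1
  1+1 = 0 carry 1
  1+1+1 = 1 carry 1
  0+1+1 = 0 carry 1
  0+0+1 = 1
  1+1 = 0 carry 1
  1+0+1 = 0 carry 1
  0+1+1 = 0 carry 1
  final carry 1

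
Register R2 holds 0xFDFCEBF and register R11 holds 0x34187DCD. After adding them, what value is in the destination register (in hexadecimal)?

0x43F84C8C

Add column by column in base 16, right to left:
  F+D = C carry 1
  B+C+1 = 8 carry 1
  E+D+1 = C carry 1
  C+7+1 = 4 carry 1
  F+8+1 = 8 carry 1
  D+1+1 = F
  F+4 = 3 carry 1
  0+3+1 = 4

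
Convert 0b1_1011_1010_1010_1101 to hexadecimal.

0x1BAAD

Group the bits into nibbles: 0001 1011 1010 1010 1101 → 1BAAD.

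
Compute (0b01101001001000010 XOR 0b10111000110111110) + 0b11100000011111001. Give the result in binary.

First 0b01101001001000010 XOR 0b10111000110111110 = 0b11010001111111100.
Add column by column in base 2, right to left:
  0+1 = 1
  0+0 = 0
  1+0 = 1
  1+1 = 0 carry 1
  1+1+1 = 1 carry 1
  1+1+1 = 1 carry 1
  1+1+1 = 1 carry 1
  1+1+1 = 1 carry 1
  1+0+1 = 0 carry 1
  1+0+1 = 0 carry 1
  0+0+1 = 1
  0+0 = 0
  0+0 = 0
  1+0 = 1
  0+1 = 1
  1+1 = 0 carry 1
  1+1+1 = 1 carry 1
  final carry 1

0b110110010011110101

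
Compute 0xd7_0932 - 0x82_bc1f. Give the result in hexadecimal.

0x544d13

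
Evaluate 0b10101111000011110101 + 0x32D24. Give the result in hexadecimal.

0xE1E19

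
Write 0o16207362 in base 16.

0x390EF2

Each octal digit is 3 bits: 1=001 6=110 2=010 0=000 7=111 3=011 6=110 2=010.
Group the bits into nibbles: 0011 1001 0000 1110 1111 0010 → 390EF2.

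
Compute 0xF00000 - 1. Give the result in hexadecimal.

0xEFFFFF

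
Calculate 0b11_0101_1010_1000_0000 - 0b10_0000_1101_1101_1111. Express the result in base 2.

Subtract column by column in base 2:
  0-1 → 1 (borrow)
  0-1-1 → 0 (borrow)
  0-1-1 → 0 (borrow)
  0-1-1 → 0 (borrow)
  0-1-1 → 0 (borrow)
  0-0-1 → 1 (borrow)
  0-1-1 → 0 (borrow)
  1-1-1 → 1 (borrow)
  0-1-1 → 0 (borrow)
  1-0-1 → 0
  0-1 → 1 (borrow)
  1-1-1 → 1 (borrow)
  1-0-1 → 0
  0-0 → 0
  1-0 → 1
  0-0 → 0
  1-0 → 1
  1-1 → 0

0b10100110010100001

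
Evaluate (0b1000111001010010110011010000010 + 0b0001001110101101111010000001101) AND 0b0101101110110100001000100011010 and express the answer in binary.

Add column by column in base 2, right to left:
  0+1 = 1
  1+0 = 1
  0+1 = 1
  0+1 = 1
  0+0 = 0
  0+0 = 0
  0+0 = 0
  1+0 = 1
  0+0 = 0
  1+0 = 1
  1+1 = 0 carry 1
  0+0+1 = 1
  0+1 = 1
  1+1 = 0 carry 1
  1+1+1 = 1 carry 1
  0+1+1 = 0 carry 1
  1+0+1 = 0 carry 1
  0+1+1 = 0 carry 1
  0+1+1 = 0 carry 1
  1+0+1 = 0 carry 1
  0+1+1 = 0 carry 1
  1+0+1 = 0 carry 1
  0+1+1 = 0 carry 1
  0+1+1 = 0 carry 1
  1+1+1 = 1 carry 1
  1+0+1 = 0 carry 1
  1+0+1 = 0 carry 1
  0+1+1 = 0 carry 1
  0+0+1 = 1
  0+0 = 0
  1+0 = 1
Sum = 0b1010001000000000101101010001111; now AND with 0b0101101110110100001000100011010:
  1010001000000000101101010001111
& 0101101110110100001000100011010
= 0000001000000000001000000001010

0b1000000000001000000001010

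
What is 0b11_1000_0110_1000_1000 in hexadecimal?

Group the bits into nibbles: 0011 1000 0110 1000 1000 → 38688.

0x38688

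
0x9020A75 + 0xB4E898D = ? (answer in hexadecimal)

0x14509402

Add column by column in base 16, right to left:
  5+D = 2 carry 1
  7+8+1 = 0 carry 1
  A+9+1 = 4 carry 1
  0+8+1 = 9
  2+E = 0 carry 1
  0+4+1 = 5
  9+B = 4 carry 1
  final carry 1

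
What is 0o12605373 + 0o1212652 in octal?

0o14020245

Add column by column in base 8, right to left:
  3+2 = 5
  7+5 = 4 carry 1
  3+6+1 = 2 carry 1
  5+2+1 = 0 carry 1
  0+1+1 = 2
  6+2 = 0 carry 1
  2+1+1 = 4
  1+0 = 1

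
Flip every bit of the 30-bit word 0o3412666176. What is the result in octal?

Each oct digit d becomes 7−d:
  3→4, 4→3, 1→6, 2→5, 6→1, 6→1, 6→1, 1→6, 7→0, 6→1

0o4365111601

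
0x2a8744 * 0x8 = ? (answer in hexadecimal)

0x1543a20

Multiply each base-16 digit by 8, carrying:
  4×8 = 32 → write 0 carry 2
  4×8+2 = 34 → write 2 carry 2
  7×8+2 = 58 → write a carry 3
  8×8+3 = 67 → write 3 carry 4
  a×8+4 = 84 → write 4 carry 5
  2×8+5 = 21 → write 5 carry 1
  remaining carry: 1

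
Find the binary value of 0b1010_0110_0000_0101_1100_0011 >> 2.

0b1010011000000101110000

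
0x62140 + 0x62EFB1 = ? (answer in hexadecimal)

Add column by column in base 16, right to left:
  0+1 = 1
  4+B = F
  1+F = 0 carry 1
  2+E+1 = 1 carry 1
  6+2+1 = 9
  0+6 = 6

0x6910F1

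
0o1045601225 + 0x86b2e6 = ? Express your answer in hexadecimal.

0o1045601225 = 0x8970295 in hexadecimal.
Add column by column in base 16, right to left:
  5+6 = b
  9+e = 7 carry 1
  2+2+1 = 5
  0+b = b
  7+6 = d
  9+8 = 1 carry 1
  8+0+1 = 9

0x91db57b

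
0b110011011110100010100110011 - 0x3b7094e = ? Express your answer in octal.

0o256035745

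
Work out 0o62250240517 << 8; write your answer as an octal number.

8 bits is not a whole number of base-8 digits; in binary: 110010010101000010100000101001111 << 8 = 11001001010100001010000010100111100000000.

0o31124120247400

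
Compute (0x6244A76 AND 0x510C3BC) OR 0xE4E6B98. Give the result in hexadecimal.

0xE4E6BBC

0x6244A76 AND 0x510C3BC = 0x4004234.
Then OR with 0xE4E6B98.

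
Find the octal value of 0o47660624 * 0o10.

0o476606240

Multiply each base-8 digit by 8, carrying:
  4×8 = 32 → write 0 carry 4
  2×8+4 = 20 → write 4 carry 2
  6×8+2 = 50 → write 2 carry 6
  0×8+6 = 6 → write 6
  6×8 = 48 → write 0 carry 6
  6×8+6 = 54 → write 6 carry 6
  7×8+6 = 62 → write 6 carry 7
  4×8+7 = 39 → write 7 carry 4
  remaining carry: 4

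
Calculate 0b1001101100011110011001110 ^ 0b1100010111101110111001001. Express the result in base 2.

0b0101111011110000100000111

XOR bit by bit (1 where the bits differ):
  1001101100011110011001110
^ 1100010111101110111001001
= 0101111011110000100000111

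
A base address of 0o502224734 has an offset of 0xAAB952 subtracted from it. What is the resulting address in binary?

0o502224734 = 0b101000010010010100111011100 in binary.
0xAAB952 = 0b101010101011100101010010 in binary.
Subtract column by column in base 2:
  0-0 → 0
  0-1 → 1 (borrow)
  1-0-1 → 0
  1-0 → 1
  1-1 → 0
  0-0 → 0
  1-1 → 0
  1-0 → 1
  1-1 → 0
  0-0 → 0
  0-0 → 0
  1-1 → 0
  0-1 → 1 (borrow)
  1-1-1 → 1 (borrow)
  0-0-1 → 1 (borrow)
  0-1-1 → 0 (borrow)
  1-0-1 → 0
  0-1 → 1 (borrow)
  0-0-1 → 1 (borrow)
  1-1-1 → 1 (borrow)
  0-0-1 → 1 (borrow)
  0-1-1 → 0 (borrow)
  0-0-1 → 1 (borrow)
  0-1-1 → 0 (borrow)
  1-0-1 → 0
  0-0 → 0
  1-0 → 1

0b100010111100111000010001010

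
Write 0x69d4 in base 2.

0b110100111010100

Expand each hex digit to 4 bits: 6=0110 9=1001 d=1101 4=0100.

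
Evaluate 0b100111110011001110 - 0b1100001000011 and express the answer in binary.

Subtract column by column in base 2:
  0-1 → 1 (borrow)
  1-1-1 → 1 (borrow)
  1-0-1 → 0
  1-0 → 1
  0-0 → 0
  0-0 → 0
  1-1 → 0
  1-0 → 1
  0-0 → 0
  0-0 → 0
  1-0 → 1
  1-1 → 0
  1-1 → 0
  1-0 → 1
  1-0 → 1
  0-0 → 0
  0-0 → 0
  1-0 → 1

0b100110010010001011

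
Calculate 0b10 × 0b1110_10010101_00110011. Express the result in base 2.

0b111010010101001100110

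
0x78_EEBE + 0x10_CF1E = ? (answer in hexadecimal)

Add column by column in base 16, right to left:
  E+E = C carry 1
  B+1+1 = D
  E+F = D carry 1
  E+C+1 = B carry 1
  8+0+1 = 9
  7+1 = 8

0x89BDDC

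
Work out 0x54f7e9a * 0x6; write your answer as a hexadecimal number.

Multiply each base-16 digit by 6, carrying:
  a×6 = 60 → write c carry 3
  9×6+3 = 57 → write 9 carry 3
  e×6+3 = 87 → write 7 carry 5
  7×6+5 = 47 → write f carry 2
  f×6+2 = 92 → write c carry 5
  4×6+5 = 29 → write d carry 1
  5×6+1 = 31 → write f carry 1
  remaining carry: 1

0x1fdcf79c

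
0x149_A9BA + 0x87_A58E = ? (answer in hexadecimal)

0x1D14F48

Add column by column in base 16, right to left:
  A+E = 8 carry 1
  B+8+1 = 4 carry 1
  9+5+1 = F
  A+A = 4 carry 1
  9+7+1 = 1 carry 1
  4+8+1 = D
  1+0 = 1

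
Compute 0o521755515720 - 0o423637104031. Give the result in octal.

0o76116411667

Subtract column by column in base 8:
  0-1 → 7 (borrow)
  2-3-1 → 6 (borrow)
  7-0-1 → 6
  5-4 → 1
  1-0 → 1
  5-1 → 4
  5-7 → 6 (borrow)
  5-3-1 → 1
  7-6 → 1
  1-3 → 6 (borrow)
  2-2-1 → 7 (borrow)
  5-4-1 → 0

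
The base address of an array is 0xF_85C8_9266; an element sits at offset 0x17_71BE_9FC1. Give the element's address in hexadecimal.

0x26F7873227

Add column by column in base 16, right to left:
  6+1 = 7
  6+C = 2 carry 1
  2+F+1 = 2 carry 1
  9+9+1 = 3 carry 1
  8+E+1 = 7 carry 1
  C+B+1 = 8 carry 1
  5+1+1 = 7
  8+7 = F
  F+7 = 6 carry 1
  0+1+1 = 2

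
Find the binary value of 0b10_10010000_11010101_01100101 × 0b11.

0b111101100101000000000101111

Multiply each base-2 digit by 3, carrying:
  1×3 = 3 → write 1 carry 1
  0×3+1 = 1 → write 1
  1×3 = 3 → write 1 carry 1
  0×3+1 = 1 → write 1
  0×3 = 0 → write 0
  1×3 = 3 → write 1 carry 1
  1×3+1 = 4 → write 0 carry 2
  0×3+2 = 2 → write 0 carry 1
  1×3+1 = 4 → write 0 carry 2
  0×3+2 = 2 → write 0 carry 1
  1×3+1 = 4 → write 0 carry 2
  0×3+2 = 2 → write 0 carry 1
  1×3+1 = 4 → write 0 carry 2
  0×3+2 = 2 → write 0 carry 1
  1×3+1 = 4 → write 0 carry 2
  1×3+2 = 5 → write 1 carry 2
  0×3+2 = 2 → write 0 carry 1
  0×3+1 = 1 → write 1
  0×3 = 0 → write 0
  0×3 = 0 → write 0
  1×3 = 3 → write 1 carry 1
  0×3+1 = 1 → write 1
  0×3 = 0 → write 0
  1×3 = 3 → write 1 carry 1
  0×3+1 = 1 → write 1
  1×3 = 3 → write 1 carry 1
  remaining carry: 1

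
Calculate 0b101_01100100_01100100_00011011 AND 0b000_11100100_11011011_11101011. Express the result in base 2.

0b000011001000100000000001011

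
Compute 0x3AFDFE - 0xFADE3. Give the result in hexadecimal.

0x2B501B

Subtract column by column in base 16:
  E-3 → B
  F-E → 1
  D-D → 0
  F-A → 5
  A-F → B (borrow)
  3-0-1 → 2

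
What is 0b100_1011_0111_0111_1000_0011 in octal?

0o22673603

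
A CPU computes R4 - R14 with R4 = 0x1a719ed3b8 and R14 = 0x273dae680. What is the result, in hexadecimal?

Subtract column by column in base 16:
  8-0 → 8
  b-8 → 3
  3-6 → d (borrow)
  d-e-1 → e (borrow)
  e-a-1 → 3
  9-d → c (borrow)
  1-3-1 → d (borrow)
  7-7-1 → f (borrow)
  a-2-1 → 7
  1-0 → 1

0x17fdc3ed38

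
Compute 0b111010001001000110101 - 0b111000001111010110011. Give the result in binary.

0b1111001110000010

Subtract column by column in base 2:
  1-1 → 0
  0-1 → 1 (borrow)
  1-0-1 → 0
  0-0 → 0
  1-1 → 0
  1-1 → 0
  0-0 → 0
  0-1 → 1 (borrow)
  0-0-1 → 1 (borrow)
  1-1-1 → 1 (borrow)
  0-1-1 → 0 (borrow)
  0-1-1 → 0 (borrow)
  1-1-1 → 1 (borrow)
  0-0-1 → 1 (borrow)
  0-0-1 → 1 (borrow)
  0-0-1 → 1 (borrow)
  1-0-1 → 0
  0-0 → 0
  1-1 → 0
  1-1 → 0
  1-1 → 0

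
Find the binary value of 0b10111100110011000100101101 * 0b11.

Multiply each base-2 digit by 3, carrying:
  1×3 = 3 → write 1 carry 1
  0×3+1 = 1 → write 1
  1×3 = 3 → write 1 carry 1
  1×3+1 = 4 → write 0 carry 2
  0×3+2 = 2 → write 0 carry 1
  1×3+1 = 4 → write 0 carry 2
  0×3+2 = 2 → write 0 carry 1
  0×3+1 = 1 → write 1
  1×3 = 3 → write 1 carry 1
  0×3+1 = 1 → write 1
  0×3 = 0 → write 0
  0×3 = 0 → write 0
  1×3 = 3 → write 1 carry 1
  1×3+1 = 4 → write 0 carry 2
  0×3+2 = 2 → write 0 carry 1
  0×3+1 = 1 → write 1
  1×3 = 3 → write 1 carry 1
  1×3+1 = 4 → write 0 carry 2
  0×3+2 = 2 → write 0 carry 1
  0×3+1 = 1 → write 1
  1×3 = 3 → write 1 carry 1
  1×3+1 = 4 → write 0 carry 2
  1×3+2 = 5 → write 1 carry 2
  1×3+2 = 5 → write 1 carry 2
  0×3+2 = 2 → write 0 carry 1
  1×3+1 = 4 → write 0 carry 2
  remaining carry: 10

0b1000110110011001001110000111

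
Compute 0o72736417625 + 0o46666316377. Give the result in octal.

0o141624736224

Add column by column in base 8, right to left:
  5+7 = 4 carry 1
  2+7+1 = 2 carry 1
  6+3+1 = 2 carry 1
  7+6+1 = 6 carry 1
  1+1+1 = 3
  4+3 = 7
  6+6 = 4 carry 1
  3+6+1 = 2 carry 1
  7+6+1 = 6 carry 1
  2+6+1 = 1 carry 1
  7+4+1 = 4 carry 1
  final carry 1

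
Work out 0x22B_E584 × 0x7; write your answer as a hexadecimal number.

Multiply each base-16 digit by 7, carrying:
  4×7 = 28 → write C carry 1
  8×7+1 = 57 → write 9 carry 3
  5×7+3 = 38 → write 6 carry 2
  E×7+2 = 100 → write 4 carry 6
  B×7+6 = 83 → write 3 carry 5
  2×7+5 = 19 → write 3 carry 1
  2×7+1 = 15 → write F

0xF33469C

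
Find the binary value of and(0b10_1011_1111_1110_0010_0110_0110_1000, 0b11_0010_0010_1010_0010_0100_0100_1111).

AND bit by bit (1 only where both bits are 1):
  101011111111100010011001101000
& 110010001010100010010001001111
= 100010001010100010010001001000

0b100010001010100010010001001000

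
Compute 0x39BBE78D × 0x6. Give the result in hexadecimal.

0x15A676D4E

Multiply each base-16 digit by 6, carrying:
  D×6 = 78 → write E carry 4
  8×6+4 = 52 → write 4 carry 3
  7×6+3 = 45 → write D carry 2
  E×6+2 = 86 → write 6 carry 5
  B×6+5 = 71 → write 7 carry 4
  B×6+4 = 70 → write 6 carry 4
  9×6+4 = 58 → write A carry 3
  3×6+3 = 21 → write 5 carry 1
  remaining carry: 1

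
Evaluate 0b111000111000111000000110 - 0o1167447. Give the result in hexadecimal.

0b111000111000111000000110 = 0xE38E06 in hexadecimal.
0o1167447 = 0x4EF27 in hexadecimal.
Subtract column by column in base 16:
  6-7 → F (borrow)
  0-2-1 → D (borrow)
  E-F-1 → E (borrow)
  8-E-1 → 9 (borrow)
  3-4-1 → E (borrow)
  E-0-1 → D

0xDE9EDF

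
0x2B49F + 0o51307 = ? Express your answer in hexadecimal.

0x30766

0o51307 = 0x52C7 in hexadecimal.
Add column by column in base 16, right to left:
  F+7 = 6 carry 1
  9+C+1 = 6 carry 1
  4+2+1 = 7
  B+5 = 0 carry 1
  2+0+1 = 3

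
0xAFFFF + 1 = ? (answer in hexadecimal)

The trailing 4 digits are F (max in base 16), so adding 1 cascades: they roll to 0 and the next digit up increments.

0xB0000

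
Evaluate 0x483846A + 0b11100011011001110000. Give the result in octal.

0x483846A = 0o440702152 in octal.
0b11100011011001110000 = 0o3433160 in octal.
Add column by column in base 8, right to left:
  2+0 = 2
  5+6 = 3 carry 1
  1+1+1 = 3
  2+3 = 5
  0+3 = 3
  7+4 = 3 carry 1
  0+3+1 = 4
  4+0 = 4
  4+0 = 4

0o444335332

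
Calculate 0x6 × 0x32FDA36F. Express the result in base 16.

0x131F1D49A

Multiply each base-16 digit by 6, carrying:
  F×6 = 90 → write A carry 5
  6×6+5 = 41 → write 9 carry 2
  3×6+2 = 20 → write 4 carry 1
  A×6+1 = 61 → write D carry 3
  D×6+3 = 81 → write 1 carry 5
  F×6+5 = 95 → write F carry 5
  2×6+5 = 17 → write 1 carry 1
  3×6+1 = 19 → write 3 carry 1
  remaining carry: 1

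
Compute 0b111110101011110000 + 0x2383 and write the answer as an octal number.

0o1007163

0b111110101011110000 = 0o765360 in octal.
0x2383 = 0o21603 in octal.
Add column by column in base 8, right to left:
  0+3 = 3
  6+0 = 6
  3+6 = 1 carry 1
  5+1+1 = 7
  6+2 = 0 carry 1
  7+0+1 = 0 carry 1
  final carry 1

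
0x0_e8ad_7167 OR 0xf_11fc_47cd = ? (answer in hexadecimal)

0xff9fd77ef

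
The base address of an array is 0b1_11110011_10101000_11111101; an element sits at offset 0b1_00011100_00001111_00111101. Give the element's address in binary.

0b11000011111011100000111010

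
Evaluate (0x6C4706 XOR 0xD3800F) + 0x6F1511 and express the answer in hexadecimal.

0x12EDC1A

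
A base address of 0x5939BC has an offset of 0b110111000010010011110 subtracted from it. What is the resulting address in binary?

0x5939BC = 0b10110010011100110111100 in binary.
Subtract column by column in base 2:
  0-0 → 0
  0-1 → 1 (borrow)
  1-1-1 → 1 (borrow)
  1-1-1 → 1 (borrow)
  1-1-1 → 1 (borrow)
  1-0-1 → 0
  0-0 → 0
  1-1 → 0
  1-0 → 1
  0-0 → 0
  0-1 → 1 (borrow)
  1-0-1 → 0
  1-0 → 1
  1-0 → 1
  0-0 → 0
  0-1 → 1 (borrow)
  1-1-1 → 1 (borrow)
  0-1-1 → 0 (borrow)
  0-0-1 → 1 (borrow)
  1-1-1 → 1 (borrow)
  1-1-1 → 1 (borrow)
  0-0-1 → 1 (borrow)
  1-0-1 → 0

0b1111011011010100011110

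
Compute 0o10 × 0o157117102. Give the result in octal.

Multiply each base-8 digit by 8, carrying:
  2×8 = 16 → write 0 carry 2
  0×8+2 = 2 → write 2
  1×8 = 8 → write 0 carry 1
  7×8+1 = 57 → write 1 carry 7
  1×8+7 = 15 → write 7 carry 1
  1×8+1 = 9 → write 1 carry 1
  7×8+1 = 57 → write 1 carry 7
  5×8+7 = 47 → write 7 carry 5
  1×8+5 = 13 → write 5 carry 1
  remaining carry: 1

0o1571171020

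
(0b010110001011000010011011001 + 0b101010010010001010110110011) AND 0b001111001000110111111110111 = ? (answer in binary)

0b1000000101010000100

Add column by column in base 2, right to left:
  1+1 = 0 carry 1
  0+1+1 = 0 carry 1
  0+0+1 = 1
  1+0 = 1
  1+1 = 0 carry 1
  0+1+1 = 0 carry 1
  1+0+1 = 0 carry 1
  1+1+1 = 1 carry 1
  0+1+1 = 0 carry 1
  0+0+1 = 1
  1+1 = 0 carry 1
  0+0+1 = 1
  0+1 = 1
  0+0 = 0
  0+0 = 0
  1+0 = 1
  1+1 = 0 carry 1
  0+0+1 = 1
  1+0 = 1
  0+1 = 1
  0+0 = 0
  0+0 = 0
  1+1 = 0 carry 1
  1+0+1 = 0 carry 1
  0+1+1 = 0 carry 1
  1+0+1 = 0 carry 1
  0+1+1 = 0 carry 1
  final carry 1
Sum = 0b1000000011101001101010001100; now AND with 0b001111001000110111111110111:
  1000000011101001101010001100
& 0001111001000110111111110111
= 0000000001000000101010000100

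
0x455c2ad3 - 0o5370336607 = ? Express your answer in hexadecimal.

0o5370336607 = 0x2be1bd87 in hexadecimal.
Subtract column by column in base 16:
  3-7 → c (borrow)
  d-8-1 → 4
  a-d → d (borrow)
  2-b-1 → 6 (borrow)
  c-1-1 → a
  5-e → 7 (borrow)
  5-b-1 → 9 (borrow)
  4-2-1 → 1

0x197a6d4c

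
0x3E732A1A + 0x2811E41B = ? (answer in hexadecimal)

0x66850E35

Add column by column in base 16, right to left:
  A+B = 5 carry 1
  1+1+1 = 3
  A+4 = E
  2+E = 0 carry 1
  3+1+1 = 5
  7+1 = 8
  E+8 = 6 carry 1
  3+2+1 = 6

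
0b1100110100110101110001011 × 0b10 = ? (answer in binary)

0b11001101001101011100010110

Multiply each base-2 digit by 2, carrying:
  1×2 = 2 → write 0 carry 1
  1×2+1 = 3 → write 1 carry 1
  0×2+1 = 1 → write 1
  1×2 = 2 → write 0 carry 1
  0×2+1 = 1 → write 1
  0×2 = 0 → write 0
  0×2 = 0 → write 0
  1×2 = 2 → write 0 carry 1
  1×2+1 = 3 → write 1 carry 1
  1×2+1 = 3 → write 1 carry 1
  0×2+1 = 1 → write 1
  1×2 = 2 → write 0 carry 1
  0×2+1 = 1 → write 1
  1×2 = 2 → write 0 carry 1
  1×2+1 = 3 → write 1 carry 1
  0×2+1 = 1 → write 1
  0×2 = 0 → write 0
  1×2 = 2 → write 0 carry 1
  0×2+1 = 1 → write 1
  1×2 = 2 → write 0 carry 1
  1×2+1 = 3 → write 1 carry 1
  0×2+1 = 1 → write 1
  0×2 = 0 → write 0
  1×2 = 2 → write 0 carry 1
  1×2+1 = 3 → write 1 carry 1
  remaining carry: 1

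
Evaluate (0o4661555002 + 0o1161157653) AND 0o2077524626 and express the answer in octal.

Add column by column in base 8, right to left:
  2+3 = 5
  0+5 = 5
  0+6 = 6
  5+7 = 4 carry 1
  5+5+1 = 3 carry 1
  5+1+1 = 7
  1+1 = 2
  6+6 = 4 carry 1
  6+1+1 = 0 carry 1
  4+1+1 = 6
Sum = 0o6042734655; now AND with 0o2077524626:
  6&2=2, 0&0=0, 4&7=4, 2&7=2, 7&5=5, 3&2=2, 4&4=4, 6&6=6, 5&2=0, 5&6=4

0o2042524604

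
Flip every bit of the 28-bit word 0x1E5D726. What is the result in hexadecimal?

0xE1A28D9

Each hex digit d becomes F−d:
  1→E, E→1, 5→A, D→2, 7→8, 2→D, 6→9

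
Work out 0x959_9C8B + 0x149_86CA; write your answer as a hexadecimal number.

0xAA32355

Add column by column in base 16, right to left:
  B+A = 5 carry 1
  8+C+1 = 5 carry 1
  C+6+1 = 3 carry 1
  9+8+1 = 2 carry 1
  9+9+1 = 3 carry 1
  5+4+1 = A
  9+1 = A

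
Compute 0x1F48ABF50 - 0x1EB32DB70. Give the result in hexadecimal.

Subtract column by column in base 16:
  0-0 → 0
  5-7 → E (borrow)
  F-B-1 → 3
  B-D → E (borrow)
  A-2-1 → 7
  8-3 → 5
  4-B → 9 (borrow)
  F-E-1 → 0
  1-1 → 0

0x957E3E0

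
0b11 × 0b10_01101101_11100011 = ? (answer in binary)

0b1110100100110101001

Multiply each base-2 digit by 3, carrying:
  1×3 = 3 → write 1 carry 1
  1×3+1 = 4 → write 0 carry 2
  0×3+2 = 2 → write 0 carry 1
  0×3+1 = 1 → write 1
  0×3 = 0 → write 0
  1×3 = 3 → write 1 carry 1
  1×3+1 = 4 → write 0 carry 2
  1×3+2 = 5 → write 1 carry 2
  1×3+2 = 5 → write 1 carry 2
  0×3+2 = 2 → write 0 carry 1
  1×3+1 = 4 → write 0 carry 2
  1×3+2 = 5 → write 1 carry 2
  0×3+2 = 2 → write 0 carry 1
  1×3+1 = 4 → write 0 carry 2
  1×3+2 = 5 → write 1 carry 2
  0×3+2 = 2 → write 0 carry 1
  0×3+1 = 1 → write 1
  1×3 = 3 → write 1 carry 1
  remaining carry: 1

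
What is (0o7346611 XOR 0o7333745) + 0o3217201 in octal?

First 0o7346611 XOR 0o7333745 = 0o0075154.
Add column by column in base 8, right to left:
  4+1 = 5
  5+0 = 5
  1+2 = 3
  5+7 = 4 carry 1
  7+1+1 = 1 carry 1
  0+2+1 = 3
  0+3 = 3

0o3314355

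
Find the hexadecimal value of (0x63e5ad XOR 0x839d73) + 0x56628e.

First 0x63e5ad XOR 0x839d73 = 0xe078de.
Add column by column in base 16, right to left:
  e+e = c carry 1
  d+8+1 = 6 carry 1
  8+2+1 = b
  7+6 = d
  0+6 = 6
  e+5 = 3 carry 1
  final carry 1

0x136db6c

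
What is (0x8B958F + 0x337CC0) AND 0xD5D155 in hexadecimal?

Add column by column in base 16, right to left:
  F+0 = F
  8+C = 4 carry 1
  5+C+1 = 2 carry 1
  9+7+1 = 1 carry 1
  B+3+1 = F
  8+3 = B
Sum = 0xBF124F; now AND with 0xD5D155:
  B&D=9, F&5=5, 1&D=1, 2&1=0, 4&5=4, F&5=5

0x951045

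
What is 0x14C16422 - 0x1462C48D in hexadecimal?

0x5E9F95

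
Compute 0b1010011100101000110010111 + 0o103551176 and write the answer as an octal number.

0o227222025

0b1010011100101000110010111 = 0o123450627 in octal.
Add column by column in base 8, right to left:
  7+6 = 5 carry 1
  2+7+1 = 2 carry 1
  6+1+1 = 0 carry 1
  0+1+1 = 2
  5+5 = 2 carry 1
  4+5+1 = 2 carry 1
  3+3+1 = 7
  2+0 = 2
  1+1 = 2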